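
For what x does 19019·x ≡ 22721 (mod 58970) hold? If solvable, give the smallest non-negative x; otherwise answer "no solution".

First find gcd(19019, 58970):
58970 = 3×19019 + 1913
19019 = 9×1913 + 1802
1913 = 1×1802 + 111
1802 = 16×111 + 26
111 = 4×26 + 7
26 = 3×7 + 5
7 = 1×5 + 2
5 = 2×2 + 1
2 = 2×1 + 0
gcd = 1, so a unique solution mod 58970 exists.
Back-substitute for the Bézout coefficients:
1 = 5 − 2·2
1 = −2·7 + 3·5
1 = 3·26 − 11·7
1 = −11·111 + 47·26
1 = 47·1802 − 763·111
1 = −763·1913 + 810·1802
1 = 810·19019 − 8053·1913
1 = −8053·58970 + 24969·19019
So 19019·(24969) ≡ 1 (mod 58970), giving 19019⁻¹ ≡ 24969.
x ≡ 19019⁻¹·22721 ≡ 24969·22721 ≡ 29249 (mod 58970).

29249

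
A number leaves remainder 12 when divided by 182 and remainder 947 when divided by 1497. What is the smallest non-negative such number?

Write x = 12 + 182·k. Then 182·k ≡ 947 − 12 ≡ 935 (mod 1497).
Need 182⁻¹ mod 1497. Extended Euclid on (1497, 182):
1497 = 8·182 + 41
182 = 4·41 + 18
41 = 2·18 + 5
18 = 3·5 + 3
5 = 1·3 + 2
3 = 1·2 + 1
2 = 2·1 + 0
Back-substitute:
1 = 3 − 2
1 = −5 + 2·3
1 = 2·18 − 7·5
1 = −7·41 + 16·18
1 = 16·182 − 71·41
1 = −71·1497 + 584·182
182⁻¹ ≡ 584 (mod 1497), so k ≡ 584·935 ≡ 1132 (mod 1497).
x = 12 + 182·1132 = 206036.

206036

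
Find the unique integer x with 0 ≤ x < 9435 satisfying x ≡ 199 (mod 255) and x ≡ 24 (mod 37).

4279

Write x = 199 + 255·k. Then 255·k ≡ 24 − 199 ≡ 10 (mod 37).
Need 255⁻¹ mod 37. Extended Euclid on (37, 33):
37 = 1×33 + 4
33 = 8×4 + 1
4 = 4×1 + 0
Back-substitute:
1 = 33 − 8·4
1 = −8·37 + 9·33
255⁻¹ ≡ 9 (mod 37), so k ≡ 9·10 ≡ 16 (mod 37).
x = 199 + 255·16 = 4279.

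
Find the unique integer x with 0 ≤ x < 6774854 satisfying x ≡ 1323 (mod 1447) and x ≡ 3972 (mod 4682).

Write x = 1323 + 1447·k. Then 1447·k ≡ 3972 − 1323 ≡ 2649 (mod 4682).
Need 1447⁻¹ mod 4682. Extended Euclid on (4682, 1447):
4682 = 3×1447 + 341
1447 = 4×341 + 83
341 = 4×83 + 9
83 = 9×9 + 2
9 = 4×2 + 1
2 = 2×1 + 0
Back-substitute:
1 = 9 − 4·2
1 = −4·83 + 37·9
1 = 37·341 − 152·83
1 = −152·1447 + 645·341
1 = 645·4682 − 2087·1447
1447⁻¹ ≡ 2595 (mod 4682), so k ≡ 2595·2649 ≡ 979 (mod 4682).
x = 1323 + 1447·979 = 1417936.

1417936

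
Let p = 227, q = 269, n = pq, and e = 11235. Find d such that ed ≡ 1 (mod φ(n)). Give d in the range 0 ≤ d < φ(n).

24707

φ(n) = (p−1)(q−1) = 226·268 = 60568.
Need d with 11235·d ≡ 1 (mod 60568). Apply the extended Euclidean algorithm:
60568 = 5×11235 + 4393
11235 = 2×4393 + 2449
4393 = 1×2449 + 1944
2449 = 1×1944 + 505
1944 = 3×505 + 429
505 = 1×429 + 76
429 = 5×76 + 49
76 = 1×49 + 27
49 = 1×27 + 22
27 = 1×22 + 5
22 = 4×5 + 2
5 = 2×2 + 1
2 = 2×1 + 0
Back-substitute:
1 = 5 − 2·2
1 = −2·22 + 9·5
1 = 9·27 − 11·22
1 = −11·49 + 20·27
1 = 20·76 − 31·49
1 = −31·429 + 175·76
1 = 175·505 − 206·429
1 = −206·1944 + 793·505
1 = 793·2449 − 999·1944
1 = −999·4393 + 1792·2449
1 = 1792·11235 − 4583·4393
1 = −4583·60568 + 24707·11235
So 11235·24707 ≡ 1 (mod 60568), hence d = 24707.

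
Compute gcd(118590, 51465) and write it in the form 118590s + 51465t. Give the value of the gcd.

Repeated division:
118590 = 2×51465 + 15660
51465 = 3×15660 + 4485
15660 = 3×4485 + 2205
4485 = 2×2205 + 75
2205 = 29×75 + 30
75 = 2×30 + 15
30 = 2×15 + 0
gcd(118590, 51465) = 15.
Working backward:
15 = 75 − 2·30
15 = −2·2205 + 59·75
15 = 59·4485 − 120·2205
15 = −120·15660 + 419·4485
15 = 419·51465 − 1377·15660
15 = −1377·118590 + 3173·51465
So 15 = (-1377)·118590 + (3173)·51465.

15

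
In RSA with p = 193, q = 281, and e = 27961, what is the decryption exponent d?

φ(n) = (p−1)(q−1) = 192·280 = 53760.
Need d with 27961·d ≡ 1 (mod 53760). Apply the extended Euclidean algorithm:
53760 = 1×27961 + 25799
27961 = 1×25799 + 2162
25799 = 11×2162 + 2017
2162 = 1×2017 + 145
2017 = 13×145 + 132
145 = 1×132 + 13
132 = 10×13 + 2
13 = 6×2 + 1
2 = 2×1 + 0
Back-substitute:
1 = 13 − 6·2
1 = −6·132 + 61·13
1 = 61·145 − 67·132
1 = −67·2017 + 932·145
1 = 932·2162 − 999·2017
1 = −999·25799 + 11921·2162
1 = 11921·27961 − 12920·25799
1 = −12920·53760 + 24841·27961
So 27961·24841 ≡ 1 (mod 53760), hence d = 24841.

24841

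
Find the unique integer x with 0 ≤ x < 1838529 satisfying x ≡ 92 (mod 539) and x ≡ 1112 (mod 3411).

Write x = 92 + 539·k. Then 539·k ≡ 1112 − 92 ≡ 1020 (mod 3411).
Need 539⁻¹ mod 3411. Extended Euclid on (3411, 539):
3411 = 6×539 + 177
539 = 3×177 + 8
177 = 22×8 + 1
8 = 8×1 + 0
Back-substitute:
1 = 177 − 22·8
1 = −22·539 + 67·177
1 = 67·3411 − 424·539
539⁻¹ ≡ 2987 (mod 3411), so k ≡ 2987·1020 ≡ 717 (mod 3411).
x = 92 + 539·717 = 386555.

386555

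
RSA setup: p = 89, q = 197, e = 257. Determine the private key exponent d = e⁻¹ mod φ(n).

φ(n) = (p−1)(q−1) = 88·196 = 17248.
Need d with 257·d ≡ 1 (mod 17248). Apply the extended Euclidean algorithm:
17248 = 67·257 + 29
257 = 8·29 + 25
29 = 1·25 + 4
25 = 6·4 + 1
4 = 4·1 + 0
Back-substitute:
1 = 25 − 6·4
1 = −6·29 + 7·25
1 = 7·257 − 62·29
1 = −62·17248 + 4161·257
So 257·4161 ≡ 1 (mod 17248), hence d = 4161.

4161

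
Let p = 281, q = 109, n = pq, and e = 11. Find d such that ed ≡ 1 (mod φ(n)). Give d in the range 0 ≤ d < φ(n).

φ(n) = (p−1)(q−1) = 280·108 = 30240.
Need d with 11·d ≡ 1 (mod 30240). Apply the extended Euclidean algorithm:
30240 = 2749·11 + 1
11 = 11·1 + 0
Back-substitute:
1 = 30240 − 2749·11
So 11·(-2749) ≡ 1 (mod 30240), hence d ≡ -2749 ≡ 27491 (mod 30240).

27491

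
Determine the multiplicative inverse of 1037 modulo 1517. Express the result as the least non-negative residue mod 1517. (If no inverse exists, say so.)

Run Euclid on (1517, 1037):
1517 = 1*1037 + 480
1037 = 2*480 + 77
480 = 6*77 + 18
77 = 4*18 + 5
18 = 3*5 + 3
5 = 1*3 + 2
3 = 1*2 + 1
2 = 2*1 + 0
Since gcd(1037, 1517) = 1, back-substitute to write 1 as a combination:
1 = 3 − 2
1 = −5 + 2·3
1 = 2·18 − 7·5
1 = −7·77 + 30·18
1 = 30·480 − 187·77
1 = −187·1037 + 404·480
1 = 404·1517 − 591·1037
Hence 1037⁻¹ ≡ -591 ≡ 926 (mod 1517).

926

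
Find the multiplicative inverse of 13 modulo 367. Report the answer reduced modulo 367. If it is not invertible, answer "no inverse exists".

113

gcd(367, 13) by repeated division:
367 = 28×13 + 3
13 = 4×3 + 1
3 = 3×1 + 0
Since gcd(13, 367) = 1, back-substitute to write 1 as a combination:
1 = 13 − 4·3
1 = −4·367 + 113·13
So 13·113 ≡ 1 (mod 367).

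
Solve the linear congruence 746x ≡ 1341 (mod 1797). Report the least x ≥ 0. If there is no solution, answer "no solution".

First find gcd(746, 1797):
1797 = 2*746 + 305
746 = 2*305 + 136
305 = 2*136 + 33
136 = 4*33 + 4
33 = 8*4 + 1
4 = 4*1 + 0
gcd = 1, so a unique solution mod 1797 exists.
Back-substitute for the Bézout coefficients:
1 = 33 − 8·4
1 = −8·136 + 33·33
1 = 33·305 − 74·136
1 = −74·746 + 181·305
1 = 181·1797 − 436·746
So 746·(-436) ≡ 1 (mod 1797), giving 746⁻¹ ≡ 1361.
x ≡ 746⁻¹·1341 ≡ 1361·1341 ≡ 1146 (mod 1797).

1146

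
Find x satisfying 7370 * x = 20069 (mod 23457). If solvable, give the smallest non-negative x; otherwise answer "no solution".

First find gcd(7370, 23457):
23457 = 3·7370 + 1347
7370 = 5·1347 + 635
1347 = 2·635 + 77
635 = 8·77 + 19
77 = 4·19 + 1
19 = 19·1 + 0
gcd = 1, so a unique solution mod 23457 exists.
Back-substitute for the Bézout coefficients:
1 = 77 − 4·19
1 = −4·635 + 33·77
1 = 33·1347 − 70·635
1 = −70·7370 + 383·1347
1 = 383·23457 − 1219·7370
So 7370·(-1219) ≡ 1 (mod 23457), giving 7370⁻¹ ≡ 22238.
x ≡ 7370⁻¹·20069 ≡ 22238·20069 ≡ 1540 (mod 23457).

1540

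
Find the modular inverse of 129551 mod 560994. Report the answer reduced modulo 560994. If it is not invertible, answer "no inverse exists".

501617

Extended Euclidean algorithm:
560994 = 4*129551 + 42790
129551 = 3*42790 + 1181
42790 = 36*1181 + 274
1181 = 4*274 + 85
274 = 3*85 + 19
85 = 4*19 + 9
19 = 2*9 + 1
9 = 9*1 + 0
The gcd is 1. Working backward:
1 = 19 − 2·9
1 = −2·85 + 9·19
1 = 9·274 − 29·85
1 = −29·1181 + 125·274
1 = 125·42790 − 4529·1181
1 = −4529·129551 + 13712·42790
1 = 13712·560994 − 59377·129551
Hence 129551⁻¹ ≡ -59377 ≡ 501617 (mod 560994).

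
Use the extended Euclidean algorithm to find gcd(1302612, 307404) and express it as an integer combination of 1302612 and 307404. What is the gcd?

Euclidean algorithm:
1302612 = 4·307404 + 72996
307404 = 4·72996 + 15420
72996 = 4·15420 + 11316
15420 = 1·11316 + 4104
11316 = 2·4104 + 3108
4104 = 1·3108 + 996
3108 = 3·996 + 120
996 = 8·120 + 36
120 = 3·36 + 12
36 = 3·12 + 0
gcd(1302612, 307404) = 12.
Working backward:
12 = 120 − 3·36
12 = −3·996 + 25·120
12 = 25·3108 − 78·996
12 = −78·4104 + 103·3108
12 = 103·11316 − 284·4104
12 = −284·15420 + 387·11316
12 = 387·72996 − 1832·15420
12 = −1832·307404 + 7715·72996
12 = 7715·1302612 − 32692·307404
So 12 = (7715)·1302612 + (-32692)·307404.

12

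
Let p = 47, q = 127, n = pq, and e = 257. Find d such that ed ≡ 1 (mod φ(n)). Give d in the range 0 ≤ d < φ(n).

857

φ(n) = (p−1)(q−1) = 46·126 = 5796.
Need d with 257·d ≡ 1 (mod 5796). Apply the extended Euclidean algorithm:
5796 = 22·257 + 142
257 = 1·142 + 115
142 = 1·115 + 27
115 = 4·27 + 7
27 = 3·7 + 6
7 = 1·6 + 1
6 = 6·1 + 0
Back-substitute:
1 = 7 − 6
1 = −27 + 4·7
1 = 4·115 − 17·27
1 = −17·142 + 21·115
1 = 21·257 − 38·142
1 = −38·5796 + 857·257
So 257·857 ≡ 1 (mod 5796), hence d = 857.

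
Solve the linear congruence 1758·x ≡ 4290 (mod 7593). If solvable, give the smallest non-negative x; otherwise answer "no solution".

First find gcd(1758, 7593):
7593 = 4·1758 + 561
1758 = 3·561 + 75
561 = 7·75 + 36
75 = 2·36 + 3
36 = 12·3 + 0
gcd = 3 and 3 | 4290, so solutions exist. Divide through by 3: 586x ≡ 1430 (mod 2531).
Now find 586⁻¹ mod 2531:
2531 = 4*586 + 187
586 = 3*187 + 25
187 = 7*25 + 12
25 = 2*12 + 1
12 = 12*1 + 0
Back-substitute:
1 = 25 − 2·12
1 = −2·187 + 15·25
1 = 15·586 − 47·187
1 = −47·2531 + 203·586
So 586⁻¹ ≡ 203 (mod 2531).
Then x ≡ 203·1430 ≡ 1756 (mod 2531); the smallest non-negative solution is x = 1756.

1756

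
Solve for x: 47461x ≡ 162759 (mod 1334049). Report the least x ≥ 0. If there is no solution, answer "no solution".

First find gcd(47461, 1334049):
1334049 = 28·47461 + 5141
47461 = 9·5141 + 1192
5141 = 4·1192 + 373
1192 = 3·373 + 73
373 = 5·73 + 8
73 = 9·8 + 1
8 = 8·1 + 0
gcd = 1, so a unique solution mod 1334049 exists.
Back-substitute for the Bézout coefficients:
1 = 73 − 9·8
1 = −9·373 + 46·73
1 = 46·1192 − 147·373
1 = −147·5141 + 634·1192
1 = 634·47461 − 5853·5141
1 = −5853·1334049 + 164518·47461
So 47461·(164518) ≡ 1 (mod 1334049), giving 47461⁻¹ ≡ 164518.
x ≡ 47461⁻¹·162759 ≡ 164518·162759 ≡ 1087683 (mod 1334049).

1087683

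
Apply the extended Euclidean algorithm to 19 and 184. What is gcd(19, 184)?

1

Repeated division:
184 = 9×19 + 13
19 = 1×13 + 6
13 = 2×6 + 1
6 = 6×1 + 0
gcd(19, 184) = 1.
Back-substituting:
1 = 13 − 2·6
1 = −2·19 + 3·13
1 = 3·184 − 29·19
So 1 = (3)·184 + (-29)·19.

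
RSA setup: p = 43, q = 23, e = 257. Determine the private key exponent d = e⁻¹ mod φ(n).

φ(n) = (p−1)(q−1) = 42·22 = 924.
Need d with 257·d ≡ 1 (mod 924). Apply the extended Euclidean algorithm:
924 = 3*257 + 153
257 = 1*153 + 104
153 = 1*104 + 49
104 = 2*49 + 6
49 = 8*6 + 1
6 = 6*1 + 0
Back-substitute:
1 = 49 − 8·6
1 = −8·104 + 17·49
1 = 17·153 − 25·104
1 = −25·257 + 42·153
1 = 42·924 − 151·257
So 257·(-151) ≡ 1 (mod 924), hence d ≡ -151 ≡ 773 (mod 924).

773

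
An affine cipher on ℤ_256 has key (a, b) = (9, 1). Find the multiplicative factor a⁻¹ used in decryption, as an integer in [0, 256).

57

gcd(256, 9) by repeated division:
256 = 28*9 + 4
9 = 2*4 + 1
4 = 4*1 + 0
gcd = 1, so the inverse exists. Back-substitute:
1 = 9 − 2·4
1 = −2·256 + 57·9
So 9·57 ≡ 1 (mod 256).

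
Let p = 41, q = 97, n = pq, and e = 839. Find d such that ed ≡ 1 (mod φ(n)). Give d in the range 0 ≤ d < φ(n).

φ(n) = (p−1)(q−1) = 40·96 = 3840.
Need d with 839·d ≡ 1 (mod 3840). Apply the extended Euclidean algorithm:
3840 = 4·839 + 484
839 = 1·484 + 355
484 = 1·355 + 129
355 = 2·129 + 97
129 = 1·97 + 32
97 = 3·32 + 1
32 = 32·1 + 0
Back-substitute:
1 = 97 − 3·32
1 = −3·129 + 4·97
1 = 4·355 − 11·129
1 = −11·484 + 15·355
1 = 15·839 − 26·484
1 = −26·3840 + 119·839
So 839·119 ≡ 1 (mod 3840), hence d = 119.

119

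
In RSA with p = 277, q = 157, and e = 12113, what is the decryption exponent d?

φ(n) = (p−1)(q−1) = 276·156 = 43056.
Need d with 12113·d ≡ 1 (mod 43056). Apply the extended Euclidean algorithm:
43056 = 3·12113 + 6717
12113 = 1·6717 + 5396
6717 = 1·5396 + 1321
5396 = 4·1321 + 112
1321 = 11·112 + 89
112 = 1·89 + 23
89 = 3·23 + 20
23 = 1·20 + 3
20 = 6·3 + 2
3 = 1·2 + 1
2 = 2·1 + 0
Back-substitute:
1 = 3 − 2
1 = −20 + 7·3
1 = 7·23 − 8·20
1 = −8·89 + 31·23
1 = 31·112 − 39·89
1 = −39·1321 + 460·112
1 = 460·5396 − 1879·1321
1 = −1879·6717 + 2339·5396
1 = 2339·12113 − 4218·6717
1 = −4218·43056 + 14993·12113
So 12113·14993 ≡ 1 (mod 43056), hence d = 14993.

14993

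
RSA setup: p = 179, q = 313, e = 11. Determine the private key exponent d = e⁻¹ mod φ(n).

φ(n) = (p−1)(q−1) = 178·312 = 55536.
Need d with 11·d ≡ 1 (mod 55536). Apply the extended Euclidean algorithm:
55536 = 5048*11 + 8
11 = 1*8 + 3
8 = 2*3 + 2
3 = 1*2 + 1
2 = 2*1 + 0
Back-substitute:
1 = 3 − 2
1 = −8 + 3·3
1 = 3·11 − 4·8
1 = −4·55536 + 20195·11
So 11·20195 ≡ 1 (mod 55536), hence d = 20195.

20195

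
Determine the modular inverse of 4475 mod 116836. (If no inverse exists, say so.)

Extended Euclidean algorithm:
116836 = 26*4475 + 486
4475 = 9*486 + 101
486 = 4*101 + 82
101 = 1*82 + 19
82 = 4*19 + 6
19 = 3*6 + 1
6 = 6*1 + 0
gcd = 1, so the inverse exists. Back-substitute:
1 = 19 − 3·6
1 = −3·82 + 13·19
1 = 13·101 − 16·82
1 = −16·486 + 77·101
1 = 77·4475 − 709·486
1 = −709·116836 + 18511·4475
So 4475·18511 ≡ 1 (mod 116836).

18511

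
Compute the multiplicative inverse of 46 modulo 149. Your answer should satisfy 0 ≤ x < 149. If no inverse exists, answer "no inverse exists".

Apply the Euclidean algorithm to 149 and 46:
149 = 3*46 + 11
46 = 4*11 + 2
11 = 5*2 + 1
2 = 2*1 + 0
The gcd is 1. Working backward:
1 = 11 − 5·2
1 = −5·46 + 21·11
1 = 21·149 − 68·46
Thus 46·(-68) ≡ 1 (mod 149); reducing, -68 mod 149 = 81.

81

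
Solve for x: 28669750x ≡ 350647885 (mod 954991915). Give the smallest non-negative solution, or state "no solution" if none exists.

2689169

First find gcd(28669750, 954991915):
954991915 = 33*28669750 + 8890165
28669750 = 3*8890165 + 1999255
8890165 = 4*1999255 + 893145
1999255 = 2*893145 + 212965
893145 = 4*212965 + 41285
212965 = 5*41285 + 6540
41285 = 6*6540 + 2045
6540 = 3*2045 + 405
2045 = 5*405 + 20
405 = 20*20 + 5
20 = 4*5 + 0
gcd = 5 and 5 | 350647885, so solutions exist. Divide through by 5: 5733950x ≡ 70129577 (mod 190998383).
Now find 5733950⁻¹ mod 190998383:
190998383 = 33*5733950 + 1778033
5733950 = 3*1778033 + 399851
1778033 = 4*399851 + 178629
399851 = 2*178629 + 42593
178629 = 4*42593 + 8257
42593 = 5*8257 + 1308
8257 = 6*1308 + 409
1308 = 3*409 + 81
409 = 5*81 + 4
81 = 20*4 + 1
4 = 4*1 + 0
Back-substitute:
1 = 81 − 20·4
1 = −20·409 + 101·81
1 = 101·1308 − 323·409
1 = −323·8257 + 2039·1308
1 = 2039·42593 − 10518·8257
1 = −10518·178629 + 44111·42593
1 = 44111·399851 − 98740·178629
1 = −98740·1778033 + 439071·399851
1 = 439071·5733950 − 1415953·1778033
1 = −1415953·190998383 + 47165520·5733950
So 5733950⁻¹ ≡ 47165520 (mod 190998383).
Then x ≡ 47165520·70129577 ≡ 2689169 (mod 190998383); the smallest non-negative solution is x = 2689169.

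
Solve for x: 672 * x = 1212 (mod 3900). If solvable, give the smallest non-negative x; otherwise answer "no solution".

321

First find gcd(672, 3900):
3900 = 5*672 + 540
672 = 1*540 + 132
540 = 4*132 + 12
132 = 11*12 + 0
gcd = 12 and 12 | 1212, so solutions exist. Divide through by 12: 56x ≡ 101 (mod 325).
Now find 56⁻¹ mod 325:
325 = 5×56 + 45
56 = 1×45 + 11
45 = 4×11 + 1
11 = 11×1 + 0
Back-substitute:
1 = 45 − 4·11
1 = −4·56 + 5·45
1 = 5·325 − 29·56
So 56·(-29) ≡ 1 (mod 325), i.e. 56⁻¹ ≡ 296.
Then x ≡ 296·101 ≡ 321 (mod 325); the smallest non-negative solution is x = 321.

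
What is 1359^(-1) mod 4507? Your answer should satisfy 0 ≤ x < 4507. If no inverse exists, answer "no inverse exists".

Run Euclid on (4507, 1359):
4507 = 3*1359 + 430
1359 = 3*430 + 69
430 = 6*69 + 16
69 = 4*16 + 5
16 = 3*5 + 1
5 = 5*1 + 0
Since gcd(1359, 4507) = 1, back-substitute to write 1 as a combination:
1 = 16 − 3·5
1 = −3·69 + 13·16
1 = 13·430 − 81·69
1 = −81·1359 + 256·430
1 = 256·4507 − 849·1359
Thus 1359·(-849) ≡ 1 (mod 4507); reducing, -849 mod 4507 = 3658.

3658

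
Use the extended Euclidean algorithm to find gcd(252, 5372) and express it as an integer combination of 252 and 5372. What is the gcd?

Repeated division:
5372 = 21·252 + 80
252 = 3·80 + 12
80 = 6·12 + 8
12 = 1·8 + 4
8 = 2·4 + 0
gcd(252, 5372) = 4.
Working backward:
4 = 12 − 8
4 = −80 + 7·12
4 = 7·252 − 22·80
4 = −22·5372 + 469·252
So 4 = (-22)·5372 + (469)·252.

4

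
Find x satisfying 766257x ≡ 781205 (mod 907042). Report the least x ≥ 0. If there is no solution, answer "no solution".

First find gcd(766257, 907042):
907042 = 1·766257 + 140785
766257 = 5·140785 + 62332
140785 = 2·62332 + 16121
62332 = 3·16121 + 13969
16121 = 1·13969 + 2152
13969 = 6·2152 + 1057
2152 = 2·1057 + 38
1057 = 27·38 + 31
38 = 1·31 + 7
31 = 4·7 + 3
7 = 2·3 + 1
3 = 3·1 + 0
gcd = 1, so a unique solution mod 907042 exists.
Back-substitute for the Bézout coefficients:
1 = 7 − 2·3
1 = −2·31 + 9·7
1 = 9·38 − 11·31
1 = −11·1057 + 306·38
1 = 306·2152 − 623·1057
1 = −623·13969 + 4044·2152
1 = 4044·16121 − 4667·13969
1 = −4667·62332 + 18045·16121
1 = 18045·140785 − 40757·62332
1 = −40757·766257 + 221830·140785
1 = 221830·907042 − 262587·766257
So 766257·(-262587) ≡ 1 (mod 907042), giving 766257⁻¹ ≡ 644455.
x ≡ 766257⁻¹·781205 ≡ 644455·781205 ≡ 527301 (mod 907042).

527301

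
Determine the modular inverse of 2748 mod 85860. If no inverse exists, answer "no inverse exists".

Euclidean algorithm on 85860, 2748:
85860 = 31×2748 + 672
2748 = 4×672 + 60
672 = 11×60 + 12
60 = 5×12 + 0
Since gcd = 12 > 1, 2748 is not a unit mod 85860.

no inverse exists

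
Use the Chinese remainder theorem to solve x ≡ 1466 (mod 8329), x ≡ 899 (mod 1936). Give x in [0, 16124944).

Write x = 1466 + 8329·k. Then 8329·k ≡ 899 − 1466 ≡ 1369 (mod 1936).
Need 8329⁻¹ mod 1936. Extended Euclid on (1936, 585):
1936 = 3*585 + 181
585 = 3*181 + 42
181 = 4*42 + 13
42 = 3*13 + 3
13 = 4*3 + 1
3 = 3*1 + 0
Back-substitute:
1 = 13 − 4·3
1 = −4·42 + 13·13
1 = 13·181 − 56·42
1 = −56·585 + 181·181
1 = 181·1936 − 599·585
8329⁻¹ ≡ 1337 (mod 1936), so k ≡ 1337·1369 ≡ 833 (mod 1936).
x = 1466 + 8329·833 = 6939523.

6939523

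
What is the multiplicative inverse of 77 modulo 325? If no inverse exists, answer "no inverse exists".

38

Apply the Euclidean algorithm to 325 and 77:
325 = 4×77 + 17
77 = 4×17 + 9
17 = 1×9 + 8
9 = 1×8 + 1
8 = 8×1 + 0
Since gcd(77, 325) = 1, back-substitute to write 1 as a combination:
1 = 9 − 8
1 = −17 + 2·9
1 = 2·77 − 9·17
1 = −9·325 + 38·77
So 77·38 ≡ 1 (mod 325).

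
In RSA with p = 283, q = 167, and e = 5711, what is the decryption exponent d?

φ(n) = (p−1)(q−1) = 282·166 = 46812.
Need d with 5711·d ≡ 1 (mod 46812). Apply the extended Euclidean algorithm:
46812 = 8·5711 + 1124
5711 = 5·1124 + 91
1124 = 12·91 + 32
91 = 2·32 + 27
32 = 1·27 + 5
27 = 5·5 + 2
5 = 2·2 + 1
2 = 2·1 + 0
Back-substitute:
1 = 5 − 2·2
1 = −2·27 + 11·5
1 = 11·32 − 13·27
1 = −13·91 + 37·32
1 = 37·1124 − 457·91
1 = −457·5711 + 2322·1124
1 = 2322·46812 − 19033·5711
So 5711·(-19033) ≡ 1 (mod 46812), hence d ≡ -19033 ≡ 27779 (mod 46812).

27779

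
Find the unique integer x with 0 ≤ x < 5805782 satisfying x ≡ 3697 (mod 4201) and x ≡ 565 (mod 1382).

Write x = 3697 + 4201·k. Then 4201·k ≡ 565 − 3697 ≡ 1014 (mod 1382).
Need 4201⁻¹ mod 1382. Extended Euclid on (1382, 55):
1382 = 25*55 + 7
55 = 7*7 + 6
7 = 1*6 + 1
6 = 6*1 + 0
Back-substitute:
1 = 7 − 6
1 = −55 + 8·7
1 = 8·1382 − 201·55
4201⁻¹ ≡ 1181 (mod 1382), so k ≡ 1181·1014 ≡ 722 (mod 1382).
x = 3697 + 4201·722 = 3036819.

3036819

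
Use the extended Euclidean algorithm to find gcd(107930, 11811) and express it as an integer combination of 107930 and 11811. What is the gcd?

Euclidean algorithm:
107930 = 9×11811 + 1631
11811 = 7×1631 + 394
1631 = 4×394 + 55
394 = 7×55 + 9
55 = 6×9 + 1
9 = 9×1 + 0
gcd(107930, 11811) = 1.
Back-substituting:
1 = 55 − 6·9
1 = −6·394 + 43·55
1 = 43·1631 − 178·394
1 = −178·11811 + 1289·1631
1 = 1289·107930 − 11779·11811
So 1 = (1289)·107930 + (-11779)·11811.

1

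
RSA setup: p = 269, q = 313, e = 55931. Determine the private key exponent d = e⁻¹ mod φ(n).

12371

φ(n) = (p−1)(q−1) = 268·312 = 83616.
Need d with 55931·d ≡ 1 (mod 83616). Apply the extended Euclidean algorithm:
83616 = 1×55931 + 27685
55931 = 2×27685 + 561
27685 = 49×561 + 196
561 = 2×196 + 169
196 = 1×169 + 27
169 = 6×27 + 7
27 = 3×7 + 6
7 = 1×6 + 1
6 = 6×1 + 0
Back-substitute:
1 = 7 − 6
1 = −27 + 4·7
1 = 4·169 − 25·27
1 = −25·196 + 29·169
1 = 29·561 − 83·196
1 = −83·27685 + 4096·561
1 = 4096·55931 − 8275·27685
1 = −8275·83616 + 12371·55931
So 55931·12371 ≡ 1 (mod 83616), hence d = 12371.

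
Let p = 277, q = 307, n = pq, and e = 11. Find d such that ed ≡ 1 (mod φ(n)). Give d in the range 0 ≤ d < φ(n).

φ(n) = (p−1)(q−1) = 276·306 = 84456.
Need d with 11·d ≡ 1 (mod 84456). Apply the extended Euclidean algorithm:
84456 = 7677*11 + 9
11 = 1*9 + 2
9 = 4*2 + 1
2 = 2*1 + 0
Back-substitute:
1 = 9 − 4·2
1 = −4·11 + 5·9
1 = 5·84456 − 38389·11
So 11·(-38389) ≡ 1 (mod 84456), hence d ≡ -38389 ≡ 46067 (mod 84456).

46067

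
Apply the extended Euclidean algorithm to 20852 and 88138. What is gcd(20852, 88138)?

2

Repeated division:
88138 = 4×20852 + 4730
20852 = 4×4730 + 1932
4730 = 2×1932 + 866
1932 = 2×866 + 200
866 = 4×200 + 66
200 = 3×66 + 2
66 = 33×2 + 0
gcd(20852, 88138) = 2.
Back-substituting:
2 = 200 − 3·66
2 = −3·866 + 13·200
2 = 13·1932 − 29·866
2 = −29·4730 + 71·1932
2 = 71·20852 − 313·4730
2 = −313·88138 + 1323·20852
So 2 = (-313)·88138 + (1323)·20852.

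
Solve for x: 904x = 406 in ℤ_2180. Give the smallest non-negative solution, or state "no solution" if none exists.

gcd(904, 2180):
2180 = 2×904 + 372
904 = 2×372 + 160
372 = 2×160 + 52
160 = 3×52 + 4
52 = 13×4 + 0
gcd = 4, but 4 ∤ 406, so the congruence has no solution.

no solution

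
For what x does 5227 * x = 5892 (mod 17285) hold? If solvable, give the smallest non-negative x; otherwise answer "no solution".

15636

First find gcd(5227, 17285):
17285 = 3×5227 + 1604
5227 = 3×1604 + 415
1604 = 3×415 + 359
415 = 1×359 + 56
359 = 6×56 + 23
56 = 2×23 + 10
23 = 2×10 + 3
10 = 3×3 + 1
3 = 3×1 + 0
gcd = 1, so a unique solution mod 17285 exists.
Back-substitute for the Bézout coefficients:
1 = 10 − 3·3
1 = −3·23 + 7·10
1 = 7·56 − 17·23
1 = −17·359 + 109·56
1 = 109·415 − 126·359
1 = −126·1604 + 487·415
1 = 487·5227 − 1587·1604
1 = −1587·17285 + 5248·5227
So 5227·(5248) ≡ 1 (mod 17285), giving 5227⁻¹ ≡ 5248.
x ≡ 5227⁻¹·5892 ≡ 5248·5892 ≡ 15636 (mod 17285).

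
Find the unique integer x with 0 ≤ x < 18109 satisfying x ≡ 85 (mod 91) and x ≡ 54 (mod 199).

10004

Write x = 85 + 91·k. Then 91·k ≡ 54 − 85 ≡ 168 (mod 199).
Need 91⁻¹ mod 199. Extended Euclid on (199, 91):
199 = 2·91 + 17
91 = 5·17 + 6
17 = 2·6 + 5
6 = 1·5 + 1
5 = 5·1 + 0
Back-substitute:
1 = 6 − 5
1 = −17 + 3·6
1 = 3·91 − 16·17
1 = −16·199 + 35·91
91⁻¹ ≡ 35 (mod 199), so k ≡ 35·168 ≡ 109 (mod 199).
x = 85 + 91·109 = 10004.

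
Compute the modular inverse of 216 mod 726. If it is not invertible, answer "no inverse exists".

Compute gcd(216, 726):
726 = 3×216 + 78
216 = 2×78 + 60
78 = 1×60 + 18
60 = 3×18 + 6
18 = 3×6 + 0
gcd(216, 726) = 6 ≠ 1, so 216 has no multiplicative inverse modulo 726.

no inverse exists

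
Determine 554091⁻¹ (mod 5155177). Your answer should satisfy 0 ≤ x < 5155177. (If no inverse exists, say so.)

Extended Euclidean algorithm:
5155177 = 9·554091 + 168358
554091 = 3·168358 + 49017
168358 = 3·49017 + 21307
49017 = 2·21307 + 6403
21307 = 3·6403 + 2098
6403 = 3·2098 + 109
2098 = 19·109 + 27
109 = 4·27 + 1
27 = 27·1 + 0
Since gcd(554091, 5155177) = 1, back-substitute to write 1 as a combination:
1 = 109 − 4·27
1 = −4·2098 + 77·109
1 = 77·6403 − 235·2098
1 = −235·21307 + 782·6403
1 = 782·49017 − 1799·21307
1 = −1799·168358 + 6179·49017
1 = 6179·554091 − 20336·168358
1 = −20336·5155177 + 189203·554091
So 554091·189203 ≡ 1 (mod 5155177).

189203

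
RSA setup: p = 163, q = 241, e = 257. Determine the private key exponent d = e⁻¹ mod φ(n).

13313

φ(n) = (p−1)(q−1) = 162·240 = 38880.
Need d with 257·d ≡ 1 (mod 38880). Apply the extended Euclidean algorithm:
38880 = 151·257 + 73
257 = 3·73 + 38
73 = 1·38 + 35
38 = 1·35 + 3
35 = 11·3 + 2
3 = 1·2 + 1
2 = 2·1 + 0
Back-substitute:
1 = 3 − 2
1 = −35 + 12·3
1 = 12·38 − 13·35
1 = −13·73 + 25·38
1 = 25·257 − 88·73
1 = −88·38880 + 13313·257
So 257·13313 ≡ 1 (mod 38880), hence d = 13313.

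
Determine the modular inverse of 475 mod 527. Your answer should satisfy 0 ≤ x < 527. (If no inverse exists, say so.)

Extended Euclidean algorithm:
527 = 1*475 + 52
475 = 9*52 + 7
52 = 7*7 + 3
7 = 2*3 + 1
3 = 3*1 + 0
Since gcd(475, 527) = 1, back-substitute to write 1 as a combination:
1 = 7 − 2·3
1 = −2·52 + 15·7
1 = 15·475 − 137·52
1 = −137·527 + 152·475
So 475·152 ≡ 1 (mod 527).

152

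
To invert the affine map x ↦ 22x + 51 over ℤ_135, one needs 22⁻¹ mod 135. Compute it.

Extended Euclidean algorithm:
135 = 6×22 + 3
22 = 7×3 + 1
3 = 3×1 + 0
The gcd is 1. Working backward:
1 = 22 − 7·3
1 = −7·135 + 43·22
So 22·43 ≡ 1 (mod 135).

43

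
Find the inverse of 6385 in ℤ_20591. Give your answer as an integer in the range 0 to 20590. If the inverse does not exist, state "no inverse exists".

gcd(20591, 6385) by repeated division:
20591 = 3·6385 + 1436
6385 = 4·1436 + 641
1436 = 2·641 + 154
641 = 4·154 + 25
154 = 6·25 + 4
25 = 6·4 + 1
4 = 4·1 + 0
Since gcd(6385, 20591) = 1, back-substitute to write 1 as a combination:
1 = 25 − 6·4
1 = −6·154 + 37·25
1 = 37·641 − 154·154
1 = −154·1436 + 345·641
1 = 345·6385 − 1534·1436
1 = −1534·20591 + 4947·6385
So 6385·4947 ≡ 1 (mod 20591).

4947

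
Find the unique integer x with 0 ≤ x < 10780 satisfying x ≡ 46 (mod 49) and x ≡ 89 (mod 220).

Write x = 46 + 49·k. Then 49·k ≡ 89 − 46 ≡ 43 (mod 220).
Need 49⁻¹ mod 220. Extended Euclid on (220, 49):
220 = 4*49 + 24
49 = 2*24 + 1
24 = 24*1 + 0
Back-substitute:
1 = 49 − 2·24
1 = −2·220 + 9·49
49⁻¹ ≡ 9 (mod 220), so k ≡ 9·43 ≡ 167 (mod 220).
x = 46 + 49·167 = 8229.

8229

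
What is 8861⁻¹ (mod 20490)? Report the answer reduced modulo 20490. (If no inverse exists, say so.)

Run Euclid on (20490, 8861):
20490 = 2·8861 + 2768
8861 = 3·2768 + 557
2768 = 4·557 + 540
557 = 1·540 + 17
540 = 31·17 + 13
17 = 1·13 + 4
13 = 3·4 + 1
4 = 4·1 + 0
Since gcd(8861, 20490) = 1, back-substitute to write 1 as a combination:
1 = 13 − 3·4
1 = −3·17 + 4·13
1 = 4·540 − 127·17
1 = −127·557 + 131·540
1 = 131·2768 − 651·557
1 = −651·8861 + 2084·2768
1 = 2084·20490 − 4819·8861
So 8861·(-4819) ≡ 1 (mod 20490), and -4819 ≡ 15671 (mod 20490).

15671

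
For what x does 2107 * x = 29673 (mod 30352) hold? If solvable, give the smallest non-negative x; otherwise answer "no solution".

First find gcd(2107, 30352):
30352 = 14·2107 + 854
2107 = 2·854 + 399
854 = 2·399 + 56
399 = 7·56 + 7
56 = 8·7 + 0
gcd = 7 and 7 | 29673, so solutions exist. Divide through by 7: 301x ≡ 4239 (mod 4336).
Now find 301⁻¹ mod 4336:
4336 = 14*301 + 122
301 = 2*122 + 57
122 = 2*57 + 8
57 = 7*8 + 1
8 = 8*1 + 0
Back-substitute:
1 = 57 − 7·8
1 = −7·122 + 15·57
1 = 15·301 − 37·122
1 = −37·4336 + 533·301
So 301⁻¹ ≡ 533 (mod 4336).
Then x ≡ 533·4239 ≡ 331 (mod 4336); the smallest non-negative solution is x = 331.

331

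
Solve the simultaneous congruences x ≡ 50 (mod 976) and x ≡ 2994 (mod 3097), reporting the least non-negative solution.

Write x = 50 + 976·k. Then 976·k ≡ 2994 − 50 ≡ 2944 (mod 3097).
Need 976⁻¹ mod 3097. Extended Euclid on (3097, 976):
3097 = 3*976 + 169
976 = 5*169 + 131
169 = 1*131 + 38
131 = 3*38 + 17
38 = 2*17 + 4
17 = 4*4 + 1
4 = 4*1 + 0
Back-substitute:
1 = 17 − 4·4
1 = −4·38 + 9·17
1 = 9·131 − 31·38
1 = −31·169 + 40·131
1 = 40·976 − 231·169
1 = −231·3097 + 733·976
976⁻¹ ≡ 733 (mod 3097), so k ≡ 733·2944 ≡ 2440 (mod 3097).
x = 50 + 976·2440 = 2381490.

2381490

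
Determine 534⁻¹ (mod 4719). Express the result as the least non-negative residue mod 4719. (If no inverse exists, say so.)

no inverse exists

Euclidean algorithm on 4719, 534:
4719 = 8*534 + 447
534 = 1*447 + 87
447 = 5*87 + 12
87 = 7*12 + 3
12 = 4*3 + 0
The gcd is 3, not 1, hence no inverse exists.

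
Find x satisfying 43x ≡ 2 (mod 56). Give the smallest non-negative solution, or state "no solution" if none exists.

First find gcd(43, 56):
56 = 1×43 + 13
43 = 3×13 + 4
13 = 3×4 + 1
4 = 4×1 + 0
gcd = 1, so a unique solution mod 56 exists.
Back-substitute for the Bézout coefficients:
1 = 13 − 3·4
1 = −3·43 + 10·13
1 = 10·56 − 13·43
So 43·(-13) ≡ 1 (mod 56), giving 43⁻¹ ≡ 43.
x ≡ 43⁻¹·2 ≡ 43·2 ≡ 30 (mod 56).

30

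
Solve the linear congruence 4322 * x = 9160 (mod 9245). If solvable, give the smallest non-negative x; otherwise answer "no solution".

8430

First find gcd(4322, 9245):
9245 = 2·4322 + 601
4322 = 7·601 + 115
601 = 5·115 + 26
115 = 4·26 + 11
26 = 2·11 + 4
11 = 2·4 + 3
4 = 1·3 + 1
3 = 3·1 + 0
gcd = 1, so a unique solution mod 9245 exists.
Back-substitute for the Bézout coefficients:
1 = 4 − 3
1 = −11 + 3·4
1 = 3·26 − 7·11
1 = −7·115 + 31·26
1 = 31·601 − 162·115
1 = −162·4322 + 1165·601
1 = 1165·9245 − 2492·4322
So 4322·(-2492) ≡ 1 (mod 9245), giving 4322⁻¹ ≡ 6753.
x ≡ 4322⁻¹·9160 ≡ 6753·9160 ≡ 8430 (mod 9245).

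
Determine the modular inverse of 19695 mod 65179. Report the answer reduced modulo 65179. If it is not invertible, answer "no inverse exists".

Extended Euclidean algorithm:
65179 = 3×19695 + 6094
19695 = 3×6094 + 1413
6094 = 4×1413 + 442
1413 = 3×442 + 87
442 = 5×87 + 7
87 = 12×7 + 3
7 = 2×3 + 1
3 = 3×1 + 0
Since gcd(19695, 65179) = 1, back-substitute to write 1 as a combination:
1 = 7 − 2·3
1 = −2·87 + 25·7
1 = 25·442 − 127·87
1 = −127·1413 + 406·442
1 = 406·6094 − 1751·1413
1 = −1751·19695 + 5659·6094
1 = 5659·65179 − 18728·19695
Hence 19695⁻¹ ≡ -18728 ≡ 46451 (mod 65179).

46451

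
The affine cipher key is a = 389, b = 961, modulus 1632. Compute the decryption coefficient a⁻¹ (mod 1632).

365

Extended Euclidean algorithm:
1632 = 4×389 + 76
389 = 5×76 + 9
76 = 8×9 + 4
9 = 2×4 + 1
4 = 4×1 + 0
The gcd is 1. Working backward:
1 = 9 − 2·4
1 = −2·76 + 17·9
1 = 17·389 − 87·76
1 = −87·1632 + 365·389
So 389·365 ≡ 1 (mod 1632).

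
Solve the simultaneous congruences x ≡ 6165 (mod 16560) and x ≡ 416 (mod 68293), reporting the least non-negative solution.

783526005

Write x = 6165 + 16560·k. Then 16560·k ≡ 416 − 6165 ≡ 62544 (mod 68293).
Need 16560⁻¹ mod 68293. Extended Euclid on (68293, 16560):
68293 = 4×16560 + 2053
16560 = 8×2053 + 136
2053 = 15×136 + 13
136 = 10×13 + 6
13 = 2×6 + 1
6 = 6×1 + 0
Back-substitute:
1 = 13 − 2·6
1 = −2·136 + 21·13
1 = 21·2053 − 317·136
1 = −317·16560 + 2557·2053
1 = 2557·68293 − 10545·16560
16560⁻¹ ≡ 57748 (mod 68293), so k ≡ 57748·62544 ≡ 47314 (mod 68293).
x = 6165 + 16560·47314 = 783526005.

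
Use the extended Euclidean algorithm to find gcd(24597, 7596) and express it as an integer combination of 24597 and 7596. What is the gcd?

9

Euclidean algorithm:
24597 = 3×7596 + 1809
7596 = 4×1809 + 360
1809 = 5×360 + 9
360 = 40×9 + 0
gcd(24597, 7596) = 9.
Express as a combination:
9 = 1809 − 5·360
9 = −5·7596 + 21·1809
9 = 21·24597 − 68·7596
So 9 = (21)·24597 + (-68)·7596.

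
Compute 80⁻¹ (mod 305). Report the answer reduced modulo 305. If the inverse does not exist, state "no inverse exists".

no inverse exists

Euclidean algorithm on 305, 80:
305 = 3×80 + 65
80 = 1×65 + 15
65 = 4×15 + 5
15 = 3×5 + 0
gcd(80, 305) = 5 ≠ 1, so 80 has no multiplicative inverse modulo 305.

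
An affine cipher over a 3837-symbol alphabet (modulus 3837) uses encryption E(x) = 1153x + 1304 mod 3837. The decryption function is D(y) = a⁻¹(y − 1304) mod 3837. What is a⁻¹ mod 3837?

2020

Extended Euclidean algorithm:
3837 = 3×1153 + 378
1153 = 3×378 + 19
378 = 19×19 + 17
19 = 1×17 + 2
17 = 8×2 + 1
2 = 2×1 + 0
The gcd is 1. Working backward:
1 = 17 − 8·2
1 = −8·19 + 9·17
1 = 9·378 − 179·19
1 = −179·1153 + 546·378
1 = 546·3837 − 1817·1153
Hence 1153⁻¹ ≡ -1817 ≡ 2020 (mod 3837).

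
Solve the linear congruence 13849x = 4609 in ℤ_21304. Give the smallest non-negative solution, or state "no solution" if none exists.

14705

First find gcd(13849, 21304):
21304 = 1×13849 + 7455
13849 = 1×7455 + 6394
7455 = 1×6394 + 1061
6394 = 6×1061 + 28
1061 = 37×28 + 25
28 = 1×25 + 3
25 = 8×3 + 1
3 = 3×1 + 0
gcd = 1, so a unique solution mod 21304 exists.
Back-substitute for the Bézout coefficients:
1 = 25 − 8·3
1 = −8·28 + 9·25
1 = 9·1061 − 341·28
1 = −341·6394 + 2055·1061
1 = 2055·7455 − 2396·6394
1 = −2396·13849 + 4451·7455
1 = 4451·21304 − 6847·13849
So 13849·(-6847) ≡ 1 (mod 21304), giving 13849⁻¹ ≡ 14457.
x ≡ 13849⁻¹·4609 ≡ 14457·4609 ≡ 14705 (mod 21304).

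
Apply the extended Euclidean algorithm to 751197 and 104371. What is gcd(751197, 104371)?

1

Repeated division:
751197 = 7*104371 + 20600
104371 = 5*20600 + 1371
20600 = 15*1371 + 35
1371 = 39*35 + 6
35 = 5*6 + 5
6 = 1*5 + 1
5 = 5*1 + 0
gcd(751197, 104371) = 1.
Working backward:
1 = 6 − 5
1 = −35 + 6·6
1 = 6·1371 − 235·35
1 = −235·20600 + 3531·1371
1 = 3531·104371 − 17890·20600
1 = −17890·751197 + 128761·104371
So 1 = (-17890)·751197 + (128761)·104371.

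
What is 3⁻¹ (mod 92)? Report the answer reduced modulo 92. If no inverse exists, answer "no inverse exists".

31

Extended Euclidean algorithm:
92 = 30*3 + 2
3 = 1*2 + 1
2 = 2*1 + 0
The gcd is 1. Working backward:
1 = 3 − 2
1 = −92 + 31·3
So 3·31 ≡ 1 (mod 92).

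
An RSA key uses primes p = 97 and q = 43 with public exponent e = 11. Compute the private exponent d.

φ(n) = (p−1)(q−1) = 96·42 = 4032.
Need d with 11·d ≡ 1 (mod 4032). Apply the extended Euclidean algorithm:
4032 = 366×11 + 6
11 = 1×6 + 5
6 = 1×5 + 1
5 = 5×1 + 0
Back-substitute:
1 = 6 − 5
1 = −11 + 2·6
1 = 2·4032 − 733·11
So 11·(-733) ≡ 1 (mod 4032), hence d ≡ -733 ≡ 3299 (mod 4032).

3299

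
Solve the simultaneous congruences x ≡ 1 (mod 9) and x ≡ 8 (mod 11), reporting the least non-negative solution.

19

Write x = 1 + 9·k. Then 9·k ≡ 8 − 1 ≡ 7 (mod 11).
Need 9⁻¹ mod 11. Extended Euclid on (11, 9):
11 = 1*9 + 2
9 = 4*2 + 1
2 = 2*1 + 0
Back-substitute:
1 = 9 − 4·2
1 = −4·11 + 5·9
9⁻¹ ≡ 5 (mod 11), so k ≡ 5·7 ≡ 2 (mod 11).
x = 1 + 9·2 = 19.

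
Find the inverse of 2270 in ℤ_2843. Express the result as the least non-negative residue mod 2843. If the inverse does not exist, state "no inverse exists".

129

Run Euclid on (2843, 2270):
2843 = 1*2270 + 573
2270 = 3*573 + 551
573 = 1*551 + 22
551 = 25*22 + 1
22 = 22*1 + 0
The gcd is 1. Working backward:
1 = 551 − 25·22
1 = −25·573 + 26·551
1 = 26·2270 − 103·573
1 = −103·2843 + 129·2270
So 2270·129 ≡ 1 (mod 2843).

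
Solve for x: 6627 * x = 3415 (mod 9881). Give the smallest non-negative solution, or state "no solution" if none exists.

2328

First find gcd(6627, 9881):
9881 = 1·6627 + 3254
6627 = 2·3254 + 119
3254 = 27·119 + 41
119 = 2·41 + 37
41 = 1·37 + 4
37 = 9·4 + 1
4 = 4·1 + 0
gcd = 1, so a unique solution mod 9881 exists.
Back-substitute for the Bézout coefficients:
1 = 37 − 9·4
1 = −9·41 + 10·37
1 = 10·119 − 29·41
1 = −29·3254 + 793·119
1 = 793·6627 − 1615·3254
1 = −1615·9881 + 2408·6627
So 6627·(2408) ≡ 1 (mod 9881), giving 6627⁻¹ ≡ 2408.
x ≡ 6627⁻¹·3415 ≡ 2408·3415 ≡ 2328 (mod 9881).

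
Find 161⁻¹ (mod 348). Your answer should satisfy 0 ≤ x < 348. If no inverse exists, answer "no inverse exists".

Run Euclid on (348, 161):
348 = 2*161 + 26
161 = 6*26 + 5
26 = 5*5 + 1
5 = 5*1 + 0
Since gcd(161, 348) = 1, back-substitute to write 1 as a combination:
1 = 26 − 5·5
1 = −5·161 + 31·26
1 = 31·348 − 67·161
Thus 161·(-67) ≡ 1 (mod 348); reducing, -67 mod 348 = 281.

281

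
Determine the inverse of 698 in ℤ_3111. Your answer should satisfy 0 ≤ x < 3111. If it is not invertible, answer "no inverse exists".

2126

Apply the Euclidean algorithm to 3111 and 698:
3111 = 4·698 + 319
698 = 2·319 + 60
319 = 5·60 + 19
60 = 3·19 + 3
19 = 6·3 + 1
3 = 3·1 + 0
gcd = 1, so the inverse exists. Back-substitute:
1 = 19 − 6·3
1 = −6·60 + 19·19
1 = 19·319 − 101·60
1 = −101·698 + 221·319
1 = 221·3111 − 985·698
Thus 698·(-985) ≡ 1 (mod 3111); reducing, -985 mod 3111 = 2126.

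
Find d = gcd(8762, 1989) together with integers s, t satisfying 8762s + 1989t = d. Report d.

Euclidean algorithm:
8762 = 4×1989 + 806
1989 = 2×806 + 377
806 = 2×377 + 52
377 = 7×52 + 13
52 = 4×13 + 0
gcd(8762, 1989) = 13.
Express as a combination:
13 = 377 − 7·52
13 = −7·806 + 15·377
13 = 15·1989 − 37·806
13 = −37·8762 + 163·1989
So 13 = (-37)·8762 + (163)·1989.

13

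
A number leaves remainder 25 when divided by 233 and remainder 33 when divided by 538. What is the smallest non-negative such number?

Write x = 25 + 233·k. Then 233·k ≡ 33 − 25 ≡ 8 (mod 538).
Need 233⁻¹ mod 538. Extended Euclid on (538, 233):
538 = 2*233 + 72
233 = 3*72 + 17
72 = 4*17 + 4
17 = 4*4 + 1
4 = 4*1 + 0
Back-substitute:
1 = 17 − 4·4
1 = −4·72 + 17·17
1 = 17·233 − 55·72
1 = −55·538 + 127·233
233⁻¹ ≡ 127 (mod 538), so k ≡ 127·8 ≡ 478 (mod 538).
x = 25 + 233·478 = 111399.

111399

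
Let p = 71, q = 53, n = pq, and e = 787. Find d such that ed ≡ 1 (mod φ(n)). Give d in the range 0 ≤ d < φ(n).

φ(n) = (p−1)(q−1) = 70·52 = 3640.
Need d with 787·d ≡ 1 (mod 3640). Apply the extended Euclidean algorithm:
3640 = 4*787 + 492
787 = 1*492 + 295
492 = 1*295 + 197
295 = 1*197 + 98
197 = 2*98 + 1
98 = 98*1 + 0
Back-substitute:
1 = 197 − 2·98
1 = −2·295 + 3·197
1 = 3·492 − 5·295
1 = −5·787 + 8·492
1 = 8·3640 − 37·787
So 787·(-37) ≡ 1 (mod 3640), hence d ≡ -37 ≡ 3603 (mod 3640).

3603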